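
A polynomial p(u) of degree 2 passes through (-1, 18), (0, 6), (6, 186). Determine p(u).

p(u) = 6u^2 - 6u + 6

Using the Lagrange interpolation formula with nodes -1, 0, 6:
  L_0(u) = u(u - 6) / 7
  L_1(u) = (u + 1)(u - 6) / -6
  L_2(u) = (u + 1)u / 42
Then p(u) = 18·L_0(u) + 6·L_1(u) + 186·L_2(u).
Expanding and collecting terms gives p(u) = 6u^2 - 6u + 6.
Check: p(0) = 6. ✓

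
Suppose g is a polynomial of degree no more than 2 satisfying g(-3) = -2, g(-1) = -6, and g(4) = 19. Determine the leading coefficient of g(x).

Write g(x) = ax^2 + bx + c. Substituting each data point gives a linear system:
  9a - 3b + c = -2
  a - b + c = -6
  16a + 4b + c = 19
Solving the system yields a = 1, b = 2, c = -5.
So g(x) = x² + 2x - 5.
The leading coefficient is 1.

1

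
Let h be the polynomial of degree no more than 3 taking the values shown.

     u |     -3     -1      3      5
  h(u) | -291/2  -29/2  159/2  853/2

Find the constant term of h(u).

Write h(u) = au^3 + bu^2 + cu + d. Substituting each data point gives a linear system:
  -27a + 9b - 3c + d = -291/2
  -a + b - c + d = -29/2
  27a + 9b + 3c + d = 159/2
  125a + 25b + 5c + d = 853/2
Solving the system yields a = 4, b = -3, c = 3/2, d = -6.
So h(u) = 4u^3 - 3u^2 + (3/2)u - 6.
The constant term is -6.

-6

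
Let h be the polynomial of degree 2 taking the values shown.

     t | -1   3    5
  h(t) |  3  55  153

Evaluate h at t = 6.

Write h(t) = at^2 + bt + c. Substituting each data point gives a linear system:
  a - b + c = 3
  9a + 3b + c = 55
  25a + 5b + c = 153
Solving the system yields a = 6, b = 1, c = -2.
So h(t) = 6t^2 + t - 2.
Then h(6) = 220.

220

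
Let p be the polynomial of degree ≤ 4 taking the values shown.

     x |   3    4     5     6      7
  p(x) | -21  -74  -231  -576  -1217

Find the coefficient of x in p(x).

Write p(x) = ax^4 + bx^3 + cx^2 + dx + e. Substituting each data point gives a linear system:
  81a + 27b + 9c + 3d + e = -21
  256a + 64b + 16c + 4d + e = -74
  625a + 125b + 25c + 5d + e = -231
  1296a + 216b + 36c + 6d + e = -576
  2401a + 343b + 49c + 7d + e = -1217
Solving the system yields a = -1, b = 4, c = -3, d = -5, e = -6.
So p(x) = -x^4 + 4x^3 - 3x^2 - 5x - 6.
The coefficient of x is -5.

-5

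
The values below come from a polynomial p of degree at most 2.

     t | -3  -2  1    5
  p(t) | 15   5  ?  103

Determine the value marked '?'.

11

The 3 known points determine the degree-2 polynomial uniquely.
Write p(t) = at^2 + bt + c. Substituting each data point gives a linear system:
  9a - 3b + c = 15
  4a - 2b + c = 5
  25a + 5b + c = 103
Solving the system yields a = 3, b = 5, c = 3.
So p(t) = 3t² + 5t + 3.
Then p(1) = 11.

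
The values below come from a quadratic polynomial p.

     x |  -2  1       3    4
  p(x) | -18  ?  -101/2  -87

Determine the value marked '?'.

The 3 known points determine the degree-2 polynomial uniquely.
Write p(x) = ax^2 + bx + c. Substituting each data point gives a linear system:
  4a - 2b + c = -18
  9a + 3b + c = -101/2
  16a + 4b + c = -87
Solving the system yields a = -5, b = -3/2, c = -1.
So p(x) = -5x^2 - (3/2)x - 1.
Then p(1) = -15/2.

-15/2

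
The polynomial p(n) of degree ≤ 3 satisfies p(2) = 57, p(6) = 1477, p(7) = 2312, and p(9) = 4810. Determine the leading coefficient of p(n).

6

Write p(n) = an^3 + bn^2 + cn + d. Substituting each data point gives a linear system:
  8a + 4b + 2c + d = 57
  216a + 36b + 6c + d = 1477
  343a + 49b + 7c + d = 2312
  729a + 81b + 9c + d = 4810
Solving the system yields a = 6, b = 6, c = -5, d = -5.
So p(n) = 6n^3 + 6n^2 - 5n - 5.
The leading coefficient is 6.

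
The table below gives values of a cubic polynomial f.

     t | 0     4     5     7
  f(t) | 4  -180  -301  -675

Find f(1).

Write f(t) = at^3 + bt^2 + ct + d. Substituting each data point gives a linear system:
  d = 4
  64a + 16b + 4c + d = -180
  125a + 25b + 5c + d = -301
  343a + 49b + 7c + d = -675
Solving the system yields a = -1, b = -6, c = -6, d = 4.
So f(t) = -t^3 - 6t^2 - 6t + 4.
Then f(1) = -9.

-9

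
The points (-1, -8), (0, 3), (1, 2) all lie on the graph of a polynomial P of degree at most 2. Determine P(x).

Write P(x) = ax^2 + bx + c. Substituting each data point gives a linear system:
  a - b + c = -8
  c = 3
  a + b + c = 2
Solving the system yields a = -6, b = 5, c = 3.
So P(x) = -6x² + 5x + 3.
Check: P(1) = 2. ✓

P(x) = -6x^2 + 5x + 3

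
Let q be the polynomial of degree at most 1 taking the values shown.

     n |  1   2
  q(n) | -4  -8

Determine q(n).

Using the Lagrange interpolation formula with nodes 1, 2:
  L_0(n) = (n - 2) / -1
  L_1(n) = (n - 1) / 1
Then q(n) = -4·L_0(n) - 8·L_1(n).
Expanding and collecting terms gives q(n) = -4n.
Check: q(2) = -8. ✓

q(n) = -4n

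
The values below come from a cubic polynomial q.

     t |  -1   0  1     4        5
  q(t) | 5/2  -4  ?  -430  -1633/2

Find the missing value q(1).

The 4 known points determine the degree-3 polynomial uniquely.
Write q(t) = at^3 + bt^2 + ct + d. Substituting each data point gives a linear system:
  -a + b - c + d = 5/2
  d = -4
  64a + 16b + 4c + d = -430
  125a + 25b + 5c + d = -1633/2
Solving the system yields a = -6, b = -2, c = -5/2, d = -4.
So q(t) = -6t^3 - 2t^2 - (5/2)t - 4.
Then q(1) = -29/2.

-29/2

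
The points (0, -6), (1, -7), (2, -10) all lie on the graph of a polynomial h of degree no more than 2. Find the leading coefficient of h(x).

-1

Write h(x) = ax^2 + bx + c. Substituting each data point gives a linear system:
  c = -6
  a + b + c = -7
  4a + 2b + c = -10
Solving the system yields a = -1, b = 0, c = -6.
So h(x) = -x^2 - 6.
The leading coefficient is -1.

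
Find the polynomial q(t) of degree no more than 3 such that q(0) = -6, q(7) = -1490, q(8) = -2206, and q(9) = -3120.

Using the Lagrange interpolation formula with nodes 0, 7, 8, 9:
  L_0(t) = (t - 7)(t - 8)(t - 9) / -504
  L_1(t) = t(t - 8)(t - 9) / 14
  L_2(t) = t(t - 7)(t - 9) / -8
  L_3(t) = t(t - 7)(t - 8) / 18
Then q(t) = -6·L_0(t) - 1490·L_1(t) - 2206·L_2(t) - 3120·L_3(t).
Expanding and collecting terms gives q(t) = -4t^3 - 3t^2 + 5t - 6.
Check: q(7) = -1490. ✓

q(t) = -4t^3 - 3t^2 + 5t - 6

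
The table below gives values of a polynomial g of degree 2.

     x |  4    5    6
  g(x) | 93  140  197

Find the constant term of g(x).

5

Write g(x) = ax^2 + bx + c. Substituting each data point gives a linear system:
  16a + 4b + c = 93
  25a + 5b + c = 140
  36a + 6b + c = 197
Solving the system yields a = 5, b = 2, c = 5.
So g(x) = 5x^2 + 2x + 5.
The constant term is 5.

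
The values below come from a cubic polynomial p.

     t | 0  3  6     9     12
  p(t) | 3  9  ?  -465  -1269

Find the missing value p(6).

-93

On equispaced nodes a degree-3 polynomial has vanishing fourth forward difference, so
  p(0) - 4·p(3) + 6·p(6) - 4·p(9) + p(12) = 0.
Substituting the known values and solving for p(6):
  6·p(6) = -558
  p(6) = -93.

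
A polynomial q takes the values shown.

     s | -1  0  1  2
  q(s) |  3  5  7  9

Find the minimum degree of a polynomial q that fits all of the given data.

Forward differences of the values at s = -1, 0, 1, 2:
  q  : 3  5  7  9
  Δ  : 2  2  2
  Δ^2: 0  0
  Δ^3: 0
The first differences are constant (2) and nonzero, while all higher differences vanish, so the minimal degree is 1.

1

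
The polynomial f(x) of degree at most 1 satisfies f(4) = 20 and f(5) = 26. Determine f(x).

f(x) = 6x - 4

Write f(x) = ax + b. Substituting each data point gives a linear system:
  4a + b = 20
  5a + b = 26
Solving the system yields a = 6, b = -4.
So f(x) = 6x - 4.
Check: f(5) = 26. ✓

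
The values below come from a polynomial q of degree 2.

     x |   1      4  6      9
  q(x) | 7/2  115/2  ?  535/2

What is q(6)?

247/2

The 3 known points determine the degree-2 polynomial uniquely.
Write q(x) = ax^2 + bx + c. Substituting each data point gives a linear system:
  a + b + c = 7/2
  16a + 4b + c = 115/2
  81a + 9b + c = 535/2
Solving the system yields a = 3, b = 3, c = -5/2.
So q(x) = 3x^2 + 3x - 5/2.
Then q(6) = 247/2.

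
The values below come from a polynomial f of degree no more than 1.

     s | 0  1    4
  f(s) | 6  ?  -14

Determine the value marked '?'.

1

The 2 known points determine the degree-1 polynomial uniquely.
Write f(s) = as + b. Substituting each data point gives a linear system:
  b = 6
  4a + b = -14
Solving the system yields a = -5, b = 6.
So f(s) = -5s + 6.
Then f(1) = 1.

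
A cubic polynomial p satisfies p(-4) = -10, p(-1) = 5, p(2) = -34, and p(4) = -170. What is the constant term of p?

6

Write p(u) = au^3 + bu^2 + cu + d. Substituting each data point gives a linear system:
  -64a + 16b - 4c + d = -10
  -a + b - c + d = 5
  8a + 4b + 2c + d = -34
  64a + 16b + 4c + d = -170
Solving the system yields a = -1, b = -6, c = -4, d = 6.
So p(u) = -u^3 - 6u^2 - 4u + 6.
The constant term is 6.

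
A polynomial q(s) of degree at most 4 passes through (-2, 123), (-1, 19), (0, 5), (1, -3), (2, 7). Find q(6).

3827

Write q(s) = as^4 + bs^3 + cs^2 + ds + e. Substituting each data point gives a linear system:
  16a - 8b + 4c - 2d + e = 123
  a - b + c - d + e = 19
  e = 5
  a + b + c + d + e = -3
  16a + 8b + 4c + 2d + e = 7
Solving the system yields a = 4, b = -6, c = -1, d = -5, e = 5.
So q(s) = 4s^4 - 6s^3 - s^2 - 5s + 5.
Then q(6) = 3827.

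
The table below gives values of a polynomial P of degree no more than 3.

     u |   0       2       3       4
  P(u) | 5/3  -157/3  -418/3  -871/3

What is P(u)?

Using the Lagrange interpolation formula with nodes 0, 2, 3, 4:
  L_0(u) = (u - 2)(u - 3)(u - 4) / -24
  L_1(u) = u(u - 3)(u - 4) / 4
  L_2(u) = u(u - 2)(u - 4) / -3
  L_3(u) = u(u - 2)(u - 3) / 8
Then P(u) = 5/3·L_0(u) - 157/3·L_1(u) - 418/3·L_2(u) - 871/3·L_3(u).
Expanding and collecting terms gives P(u) = -3u³ - 5u² - 5u + 5/3.
Check: P(0) = 5/3. ✓

P(u) = -3u^3 - 5u^2 - 5u + 5/3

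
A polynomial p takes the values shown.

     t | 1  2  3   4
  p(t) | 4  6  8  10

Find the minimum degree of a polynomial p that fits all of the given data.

1

Forward differences of the values at t = 1, 2, 3, 4:
  p  : 4  6  8  10
  Δ  : 2  2  2
  Δ^2: 0  0
  Δ^3: 0
The first differences are constant (2) and nonzero, while all higher differences vanish, so the minimal degree is 1.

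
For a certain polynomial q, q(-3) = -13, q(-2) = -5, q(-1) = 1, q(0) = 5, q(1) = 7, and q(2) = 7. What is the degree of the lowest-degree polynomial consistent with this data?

Forward differences of the values at u = -3, -2, -1, 0, 1, 2:
  q  : -13  -5  1  5  7  7
  Δ  : 8  6  4  2  0
  Δ^2: -2  -2  -2  -2
  Δ^3: 0  0  0
  Δ^4: 0  0
  Δ^5: 0
The second differences are constant (-2) and nonzero, while all higher differences vanish, so the minimal degree is 2.

2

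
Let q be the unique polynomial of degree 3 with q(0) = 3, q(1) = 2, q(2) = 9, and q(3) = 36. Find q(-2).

Using the Lagrange interpolation formula with nodes 0, 1, 2, 3:
  L_0(n) = (n - 1)(n - 2)(n - 3) / -6
  L_1(n) = n(n - 2)(n - 3) / 2
  L_2(n) = n(n - 1)(n - 3) / -2
  L_3(n) = n(n - 1)(n - 2) / 6
Then q(n) = 3·L_0(n) + 2·L_1(n) + 9·L_2(n) + 36·L_3(n).
Expanding and collecting terms gives q(n) = 2n³ - 2n² - n + 3.
Evaluating at n = -2: q(-2) = -19.

-19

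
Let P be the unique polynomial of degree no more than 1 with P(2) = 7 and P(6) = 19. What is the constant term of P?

1

Write P(t) = at + b. Substituting each data point gives a linear system:
  2a + b = 7
  6a + b = 19
Solving the system yields a = 3, b = 1.
So P(t) = 3t + 1.
The constant term is 1.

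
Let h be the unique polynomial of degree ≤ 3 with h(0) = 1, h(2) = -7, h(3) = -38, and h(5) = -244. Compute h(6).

-455

Using the Lagrange interpolation formula with nodes 0, 2, 3, 5:
  L_0(n) = (n - 2)(n - 3)(n - 5) / -30
  L_1(n) = n(n - 3)(n - 5) / 6
  L_2(n) = n(n - 2)(n - 5) / -6
  L_3(n) = n(n - 2)(n - 3) / 30
Then h(n) = 1·L_0(n) - 7·L_1(n) - 38·L_2(n) - 244·L_3(n).
Expanding and collecting terms gives h(n) = -3n^3 + 6n^2 - 4n + 1.
Evaluating at n = 6: h(6) = -455.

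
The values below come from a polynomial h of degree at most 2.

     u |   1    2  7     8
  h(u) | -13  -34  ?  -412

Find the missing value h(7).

The 3 known points determine the degree-2 polynomial uniquely.
Write h(u) = au^2 + bu + c. Substituting each data point gives a linear system:
  a + b + c = -13
  4a + 2b + c = -34
  64a + 8b + c = -412
Solving the system yields a = -6, b = -3, c = -4.
So h(u) = -6u^2 - 3u - 4.
Then h(7) = -319.

-319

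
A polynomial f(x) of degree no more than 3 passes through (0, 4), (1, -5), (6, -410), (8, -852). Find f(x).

Write f(x) = ax^3 + bx^2 + cx + d. Substituting each data point gives a linear system:
  d = 4
  a + b + c + d = -5
  216a + 36b + 6c + d = -410
  512a + 64b + 8c + d = -852
Solving the system yields a = -1, b = -5, c = -3, d = 4.
So f(x) = -x^3 - 5x^2 - 3x + 4.
Check: f(6) = -410. ✓

f(x) = -x^3 - 5x^2 - 3x + 4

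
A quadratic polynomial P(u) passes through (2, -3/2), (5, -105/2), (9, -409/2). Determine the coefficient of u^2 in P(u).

-3

Write P(u) = au^2 + bu + c. Substituting each data point gives a linear system:
  4a + 2b + c = -3/2
  25a + 5b + c = -105/2
  81a + 9b + c = -409/2
Solving the system yields a = -3, b = 4, c = 5/2.
So P(u) = -3u^2 + 4u + 5/2.
The leading coefficient is -3.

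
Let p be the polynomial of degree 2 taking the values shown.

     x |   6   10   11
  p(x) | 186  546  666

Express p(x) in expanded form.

Using the Lagrange interpolation formula with nodes 6, 10, 11:
  L_0(x) = (x - 10)(x - 11) / 20
  L_1(x) = (x - 6)(x - 11) / -4
  L_2(x) = (x - 6)(x - 10) / 5
Then p(x) = 186·L_0(x) + 546·L_1(x) + 666·L_2(x).
Expanding and collecting terms gives p(x) = 6x^2 - 6x + 6.
Check: p(10) = 546. ✓

p(x) = 6x^2 - 6x + 6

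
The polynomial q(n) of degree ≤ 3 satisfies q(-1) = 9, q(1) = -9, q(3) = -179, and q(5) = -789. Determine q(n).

Using the Lagrange interpolation formula with nodes -1, 1, 3, 5:
  L_0(n) = (n - 1)(n - 3)(n - 5) / -48
  L_1(n) = (n + 1)(n - 3)(n - 5) / 16
  L_2(n) = (n + 1)(n - 1)(n - 5) / -16
  L_3(n) = (n + 1)(n - 1)(n - 3) / 48
Then q(n) = 9·L_0(n) - 9·L_1(n) - 179·L_2(n) - 789·L_3(n).
Expanding and collecting terms gives q(n) = -6n^3 - n^2 - 3n + 1.
Check: q(3) = -179. ✓

q(n) = -6n^3 - n^2 - 3n + 1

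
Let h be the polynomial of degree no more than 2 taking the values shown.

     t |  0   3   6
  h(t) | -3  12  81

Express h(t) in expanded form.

Using the Lagrange interpolation formula with nodes 0, 3, 6:
  L_0(t) = (t - 3)(t - 6) / 18
  L_1(t) = t(t - 6) / -9
  L_2(t) = t(t - 3) / 18
Then h(t) = -3·L_0(t) + 12·L_1(t) + 81·L_2(t).
Expanding and collecting terms gives h(t) = 3t^2 - 4t - 3.
Check: h(3) = 12. ✓

h(t) = 3t^2 - 4t - 3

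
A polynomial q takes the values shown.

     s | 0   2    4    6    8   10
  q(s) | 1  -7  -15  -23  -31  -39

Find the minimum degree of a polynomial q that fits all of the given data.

Forward differences of the values at s = 0, 2, 4, 6, 8, 10:
  q  : 1  -7  -15  -23  -31  -39
  Δ  : -8  -8  -8  -8  -8
  Δ^2: 0  0  0  0
  Δ^3: 0  0  0
  Δ^4: 0  0
  Δ^5: 0
The first differences are constant (-8) and nonzero, while all higher differences vanish, so the minimal degree is 1.

1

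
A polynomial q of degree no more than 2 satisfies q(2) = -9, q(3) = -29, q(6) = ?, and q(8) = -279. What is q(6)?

The 3 known points determine the degree-2 polynomial uniquely.
Write q(x) = ax^2 + bx + c. Substituting each data point gives a linear system:
  4a + 2b + c = -9
  9a + 3b + c = -29
  64a + 8b + c = -279
Solving the system yields a = -5, b = 5, c = 1.
So q(x) = -5x² + 5x + 1.
Then q(6) = -149.

-149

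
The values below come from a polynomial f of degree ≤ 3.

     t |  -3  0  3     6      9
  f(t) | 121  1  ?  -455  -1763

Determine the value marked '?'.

On equispaced nodes a degree-3 polynomial has vanishing fourth forward difference, so
  f(-3) - 4·f(0) + 6·f(3) - 4·f(6) + f(9) = 0.
Substituting the known values and solving for f(3):
  6·f(3) = -174
  f(3) = -29.

-29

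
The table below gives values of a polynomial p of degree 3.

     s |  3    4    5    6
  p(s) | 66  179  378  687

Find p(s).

Using the Lagrange interpolation formula with nodes 3, 4, 5, 6:
  L_0(s) = (s - 4)(s - 5)(s - 6) / -6
  L_1(s) = (s - 3)(s - 5)(s - 6) / 2
  L_2(s) = (s - 3)(s - 4)(s - 6) / -2
  L_3(s) = (s - 3)(s - 4)(s - 5) / 6
Then p(s) = 66·L_0(s) + 179·L_1(s) + 378·L_2(s) + 687·L_3(s).
Expanding and collecting terms gives p(s) = 4s^3 - 5s^2 + 3.
Check: p(5) = 378. ✓

p(s) = 4s^3 - 5s^2 + 3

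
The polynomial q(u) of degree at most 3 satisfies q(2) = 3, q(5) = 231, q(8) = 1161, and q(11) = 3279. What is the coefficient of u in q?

1

Write q(u) = au^3 + bu^2 + cu + d. Substituting each data point gives a linear system:
  8a + 4b + 2c + d = 3
  125a + 25b + 5c + d = 231
  512a + 64b + 8c + d = 1161
  1331a + 121b + 11c + d = 3279
Solving the system yields a = 3, b = -6, c = 1, d = 1.
So q(u) = 3u³ - 6u² + u + 1.
The coefficient of u is 1.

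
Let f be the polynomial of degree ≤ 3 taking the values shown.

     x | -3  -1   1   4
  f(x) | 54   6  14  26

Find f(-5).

206

Write f(x) = ax^3 + bx^2 + cx + d. Substituting each data point gives a linear system:
  -27a + 9b - 3c + d = 54
  -a + b - c + d = 6
  a + b + c + d = 14
  64a + 16b + 4c + d = 26
Solving the system yields a = -1, b = 4, c = 5, d = 6.
So f(x) = -x³ + 4x² + 5x + 6.
Then f(-5) = 206.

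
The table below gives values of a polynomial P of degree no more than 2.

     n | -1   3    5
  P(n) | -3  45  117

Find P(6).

165

Write P(n) = an^2 + bn + c. Substituting each data point gives a linear system:
  a - b + c = -3
  9a + 3b + c = 45
  25a + 5b + c = 117
Solving the system yields a = 4, b = 4, c = -3.
So P(n) = 4n^2 + 4n - 3.
Then P(6) = 165.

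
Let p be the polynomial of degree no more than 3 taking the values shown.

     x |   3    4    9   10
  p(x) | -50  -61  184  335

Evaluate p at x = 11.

534

Using the Lagrange interpolation formula with nodes 3, 4, 9, 10:
  L_0(x) = (x - 4)(x - 9)(x - 10) / -42
  L_1(x) = (x - 3)(x - 9)(x - 10) / 30
  L_2(x) = (x - 3)(x - 4)(x - 10) / -30
  L_3(x) = (x - 3)(x - 4)(x - 9) / 42
Then p(x) = -50·L_0(x) - 61·L_1(x) + 184·L_2(x) + 335·L_3(x).
Expanding and collecting terms gives p(x) = x^3 - 6x^2 - 6x - 5.
Evaluating at x = 11: p(11) = 534.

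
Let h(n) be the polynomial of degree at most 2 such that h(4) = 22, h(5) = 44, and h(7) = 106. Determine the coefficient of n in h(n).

Write h(n) = an^2 + bn + c. Substituting each data point gives a linear system:
  16a + 4b + c = 22
  25a + 5b + c = 44
  49a + 7b + c = 106
Solving the system yields a = 3, b = -5, c = -6.
So h(n) = 3n^2 - 5n - 6.
The coefficient of n is -5.

-5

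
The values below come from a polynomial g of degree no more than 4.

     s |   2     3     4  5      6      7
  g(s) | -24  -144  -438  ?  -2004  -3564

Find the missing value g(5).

-1014

The 5 known points determine the degree-4 polynomial uniquely.
Write g(s) = as^4 + bs^3 + cs^2 + ds + e. Substituting each data point gives a linear system:
  16a + 8b + 4c + 2d + e = -24
  81a + 27b + 9c + 3d + e = -144
  256a + 64b + 16c + 4d + e = -438
  1296a + 216b + 36c + 6d + e = -2004
  2401a + 343b + 49c + 7d + e = -3564
Solving the system yields a = -1, b = -4, c = 4, d = 1, e = 6.
So g(s) = -s^4 - 4s^3 + 4s^2 + s + 6.
Then g(5) = -1014.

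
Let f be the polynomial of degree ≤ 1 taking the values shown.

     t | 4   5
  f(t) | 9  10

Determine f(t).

Using the Lagrange interpolation formula with nodes 4, 5:
  L_0(t) = (t - 5) / -1
  L_1(t) = (t - 4) / 1
Then f(t) = 9·L_0(t) + 10·L_1(t).
Expanding and collecting terms gives f(t) = t + 5.
Check: f(5) = 10. ✓

f(t) = t + 5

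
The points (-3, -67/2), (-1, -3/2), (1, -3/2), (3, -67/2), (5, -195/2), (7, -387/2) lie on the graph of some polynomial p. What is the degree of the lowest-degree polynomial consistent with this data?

2

Forward differences of the values at n = -3, -1, 1, 3, 5, 7:
  p  : -67/2  -3/2  -3/2  -67/2  -195/2  -387/2
  Δ  : 32  0  -32  -64  -96
  Δ^2: -32  -32  -32  -32
  Δ^3: 0  0  0
  Δ^4: 0  0
  Δ^5: 0
The second differences are constant (-32) and nonzero, while all higher differences vanish, so the minimal degree is 2.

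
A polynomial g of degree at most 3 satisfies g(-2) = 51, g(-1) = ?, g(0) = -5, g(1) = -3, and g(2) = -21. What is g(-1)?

The 4 known points determine the degree-3 polynomial uniquely.
Write g(t) = at^3 + bt^2 + ct + d. Substituting each data point gives a linear system:
  -8a + 4b - 2c + d = 51
  d = -5
  a + b + c + d = -3
  8a + 4b + 2c + d = -21
Solving the system yields a = -5, b = 5, c = 2, d = -5.
So g(t) = -5t³ + 5t² + 2t - 5.
Then g(-1) = 3.

3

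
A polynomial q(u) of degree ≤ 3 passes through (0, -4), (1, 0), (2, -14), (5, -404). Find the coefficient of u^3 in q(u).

Write q(u) = au^3 + bu^2 + cu + d. Substituting each data point gives a linear system:
  d = -4
  a + b + c + d = 0
  8a + 4b + 2c + d = -14
  125a + 25b + 5c + d = -404
Solving the system yields a = -4, b = 3, c = 5, d = -4.
So q(u) = -4u^3 + 3u^2 + 5u - 4.
The leading coefficient is -4.

-4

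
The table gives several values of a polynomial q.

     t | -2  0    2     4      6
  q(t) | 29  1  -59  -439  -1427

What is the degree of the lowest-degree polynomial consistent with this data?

3

Forward differences of the values at t = -2, 0, 2, 4, 6:
  q  : 29  1  -59  -439  -1427
  Δ  : -28  -60  -380  -988
  Δ^2: -32  -320  -608
  Δ^3: -288  -288
  Δ^4: 0
The third differences are constant (-288) and nonzero, while all higher differences vanish, so the minimal degree is 3.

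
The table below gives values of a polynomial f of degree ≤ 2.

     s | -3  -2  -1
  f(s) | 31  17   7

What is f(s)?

f(s) = 2s^2 - 4s + 1

Write f(s) = as^2 + bs + c. Substituting each data point gives a linear system:
  9a - 3b + c = 31
  4a - 2b + c = 17
  a - b + c = 7
Solving the system yields a = 2, b = -4, c = 1.
So f(s) = 2s² - 4s + 1.
Check: f(-1) = 7. ✓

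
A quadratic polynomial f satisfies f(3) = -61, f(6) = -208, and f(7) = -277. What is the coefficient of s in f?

Write f(s) = as^2 + bs + c. Substituting each data point gives a linear system:
  9a + 3b + c = -61
  36a + 6b + c = -208
  49a + 7b + c = -277
Solving the system yields a = -5, b = -4, c = -4.
So f(s) = -5s^2 - 4s - 4.
The coefficient of s is -4.

-4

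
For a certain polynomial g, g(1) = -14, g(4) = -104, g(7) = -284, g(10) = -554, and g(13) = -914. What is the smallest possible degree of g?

2

Forward differences of the values at n = 1, 4, 7, 10, 13:
  g  : -14  -104  -284  -554  -914
  Δ  : -90  -180  -270  -360
  Δ^2: -90  -90  -90
  Δ^3: 0  0
  Δ^4: 0
The second differences are constant (-90) and nonzero, while all higher differences vanish, so the minimal degree is 2.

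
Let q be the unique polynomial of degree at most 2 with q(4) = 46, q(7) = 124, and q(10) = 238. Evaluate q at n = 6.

Write q(n) = an^2 + bn + c. Substituting each data point gives a linear system:
  16a + 4b + c = 46
  49a + 7b + c = 124
  100a + 10b + c = 238
Solving the system yields a = 2, b = 4, c = -2.
So q(n) = 2n² + 4n - 2.
Then q(6) = 94.

94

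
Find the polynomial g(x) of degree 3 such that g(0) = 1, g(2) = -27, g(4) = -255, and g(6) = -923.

g(x) = -5x^3 + 5x^2 - 4x + 1

Using the Lagrange interpolation formula with nodes 0, 2, 4, 6:
  L_0(x) = (x - 2)(x - 4)(x - 6) / -48
  L_1(x) = x(x - 4)(x - 6) / 16
  L_2(x) = x(x - 2)(x - 6) / -16
  L_3(x) = x(x - 2)(x - 4) / 48
Then g(x) = 1·L_0(x) - 27·L_1(x) - 255·L_2(x) - 923·L_3(x).
Expanding and collecting terms gives g(x) = -5x³ + 5x² - 4x + 1.
Check: g(0) = 1. ✓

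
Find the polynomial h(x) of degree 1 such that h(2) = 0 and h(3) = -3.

h(x) = -3x + 6

Write h(x) = ax + b. Substituting each data point gives a linear system:
  2a + b = 0
  3a + b = -3
Solving the system yields a = -3, b = 6.
So h(x) = -3x + 6.
Check: h(3) = -3. ✓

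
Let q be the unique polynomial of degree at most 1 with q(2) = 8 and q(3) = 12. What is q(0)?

Using the Lagrange interpolation formula with nodes 2, 3:
  L_0(u) = (u - 3) / -1
  L_1(u) = (u - 2) / 1
Then q(u) = 8·L_0(u) + 12·L_1(u).
Expanding and collecting terms gives q(u) = 4u.
Evaluating at u = 0: q(0) = 0.

0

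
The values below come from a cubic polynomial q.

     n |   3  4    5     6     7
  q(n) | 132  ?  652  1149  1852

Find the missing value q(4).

325

On equispaced nodes a degree-3 polynomial has vanishing fourth forward difference, so
  q(3) - 4·q(4) + 6·q(5) - 4·q(6) + q(7) = 0.
Substituting the known values and solving for q(4):
  -4·q(4) = -1300
  q(4) = 325.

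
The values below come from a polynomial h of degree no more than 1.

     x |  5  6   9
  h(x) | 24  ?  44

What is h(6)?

29

The 2 known points determine the degree-1 polynomial uniquely.
Write h(x) = ax + b. Substituting each data point gives a linear system:
  5a + b = 24
  9a + b = 44
Solving the system yields a = 5, b = -1.
So h(x) = 5x - 1.
Then h(6) = 29.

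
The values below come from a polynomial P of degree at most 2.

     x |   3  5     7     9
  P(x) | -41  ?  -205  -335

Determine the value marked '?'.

-107

The 3 known points determine the degree-2 polynomial uniquely.
Write P(x) = ax^2 + bx + c. Substituting each data point gives a linear system:
  9a + 3b + c = -41
  49a + 7b + c = -205
  81a + 9b + c = -335
Solving the system yields a = -4, b = -1, c = -2.
So P(x) = -4x² - x - 2.
Then P(5) = -107.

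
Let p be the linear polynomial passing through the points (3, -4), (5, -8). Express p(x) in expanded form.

p(x) = -2x + 2

Write p(x) = ax + b. Substituting each data point gives a linear system:
  3a + b = -4
  5a + b = -8
Solving the system yields a = -2, b = 2.
So p(x) = -2x + 2.
Check: p(3) = -4. ✓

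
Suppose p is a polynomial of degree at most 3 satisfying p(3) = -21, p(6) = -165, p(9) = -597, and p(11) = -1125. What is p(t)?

p(t) = -t^3 + 2t^2 - 3t - 3

Using the Lagrange interpolation formula with nodes 3, 6, 9, 11:
  L_0(t) = (t - 6)(t - 9)(t - 11) / -144
  L_1(t) = (t - 3)(t - 9)(t - 11) / 45
  L_2(t) = (t - 3)(t - 6)(t - 11) / -36
  L_3(t) = (t - 3)(t - 6)(t - 9) / 80
Then p(t) = -21·L_0(t) - 165·L_1(t) - 597·L_2(t) - 1125·L_3(t).
Expanding and collecting terms gives p(t) = -t³ + 2t² - 3t - 3.
Check: p(6) = -165. ✓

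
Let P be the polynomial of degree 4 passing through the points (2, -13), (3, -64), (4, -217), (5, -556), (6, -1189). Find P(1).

Write P(n) = an^4 + bn^3 + cn^2 + dn + e. Substituting each data point gives a linear system:
  16a + 8b + 4c + 2d + e = -13
  81a + 27b + 9c + 3d + e = -64
  256a + 64b + 16c + 4d + e = -217
  625a + 125b + 25c + 5d + e = -556
  1296a + 216b + 36c + 6d + e = -1189
Solving the system yields a = -1, b = 0, c = 4, d = -6, e = -1.
So P(n) = -n^4 + 4n^2 - 6n - 1.
Then P(1) = -4.

-4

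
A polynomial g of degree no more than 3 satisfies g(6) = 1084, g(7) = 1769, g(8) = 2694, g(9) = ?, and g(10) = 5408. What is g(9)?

The 4 known points determine the degree-3 polynomial uniquely.
Write g(n) = an^3 + bn^2 + cn + d. Substituting each data point gives a linear system:
  216a + 36b + 6c + d = 1084
  343a + 49b + 7c + d = 1769
  512a + 64b + 8c + d = 2694
  1000a + 100b + 10c + d = 5408
Solving the system yields a = 6, b = -6, c = 1, d = -2.
So g(n) = 6n^3 - 6n^2 + n - 2.
Then g(9) = 3895.

3895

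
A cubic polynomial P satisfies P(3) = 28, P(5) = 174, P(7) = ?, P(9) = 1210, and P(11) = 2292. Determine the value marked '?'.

The 4 known points determine the degree-3 polynomial uniquely.
Write P(n) = an^3 + bn^2 + cn + d. Substituting each data point gives a linear system:
  27a + 9b + 3c + d = 28
  125a + 25b + 5c + d = 174
  729a + 81b + 9c + d = 1210
  1331a + 121b + 11c + d = 2292
Solving the system yields a = 2, b = -3, c = -1, d = 4.
So P(n) = 2n^3 - 3n^2 - n + 4.
Then P(7) = 536.

536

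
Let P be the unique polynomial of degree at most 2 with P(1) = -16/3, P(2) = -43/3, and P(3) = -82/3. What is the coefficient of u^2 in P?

Write P(u) = au^2 + bu + c. Substituting each data point gives a linear system:
  a + b + c = -16/3
  4a + 2b + c = -43/3
  9a + 3b + c = -82/3
Solving the system yields a = -2, b = -3, c = -1/3.
So P(u) = -2u^2 - 3u - 1/3.
The leading coefficient is -2.

-2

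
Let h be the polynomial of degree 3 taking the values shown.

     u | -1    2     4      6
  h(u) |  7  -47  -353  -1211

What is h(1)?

-11

Write h(u) = au^3 + bu^2 + cu + d. Substituting each data point gives a linear system:
  -a + b - c + d = 7
  8a + 4b + 2c + d = -47
  64a + 16b + 4c + d = -353
  216a + 36b + 6c + d = -1211
Solving the system yields a = -6, b = 3, c = -3, d = -5.
So h(u) = -6u³ + 3u² - 3u - 5.
Then h(1) = -11.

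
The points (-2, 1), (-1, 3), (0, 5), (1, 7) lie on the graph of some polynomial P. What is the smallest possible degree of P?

Forward differences of the values at n = -2, -1, 0, 1:
  P  : 1  3  5  7
  Δ  : 2  2  2
  Δ^2: 0  0
  Δ^3: 0
The first differences are constant (2) and nonzero, while all higher differences vanish, so the minimal degree is 1.

1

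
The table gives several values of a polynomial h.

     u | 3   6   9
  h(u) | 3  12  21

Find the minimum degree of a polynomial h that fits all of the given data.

1

Forward differences of the values at u = 3, 6, 9:
  h  : 3  12  21
  Δ  : 9  9
  Δ^2: 0
The first differences are constant (9) and nonzero, while all higher differences vanish, so the minimal degree is 1.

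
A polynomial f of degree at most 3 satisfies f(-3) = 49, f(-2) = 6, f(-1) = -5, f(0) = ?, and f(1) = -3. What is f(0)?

-2

The 4 known points determine the degree-3 polynomial uniquely.
Write f(n) = an^3 + bn^2 + cn + d. Substituting each data point gives a linear system:
  -27a + 9b - 3c + d = 49
  -8a + 4b - 2c + d = 6
  -a + b - c + d = -5
  a + b + c + d = -3
Solving the system yields a = -3, b = -2, c = 4, d = -2.
So f(n) = -3n³ - 2n² + 4n - 2.
Then f(0) = -2.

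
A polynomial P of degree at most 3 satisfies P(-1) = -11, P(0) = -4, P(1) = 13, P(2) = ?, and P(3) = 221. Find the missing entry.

The 4 known points determine the degree-3 polynomial uniquely.
Write P(t) = at^3 + bt^2 + ct + d. Substituting each data point gives a linear system:
  -a + b - c + d = -11
  d = -4
  a + b + c + d = 13
  27a + 9b + 3c + d = 221
Solving the system yields a = 6, b = 5, c = 6, d = -4.
So P(t) = 6t^3 + 5t^2 + 6t - 4.
Then P(2) = 76.

76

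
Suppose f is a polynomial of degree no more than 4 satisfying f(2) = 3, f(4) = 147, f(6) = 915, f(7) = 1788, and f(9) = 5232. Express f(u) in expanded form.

Write f(u) = au^4 + bu^3 + cu^2 + du + e. Substituting each data point gives a linear system:
  16a + 8b + 4c + 2d + e = 3
  256a + 64b + 16c + 4d + e = 147
  1296a + 216b + 36c + 6d + e = 915
  2401a + 343b + 49c + 7d + e = 1788
  6561a + 729b + 81c + 9d + e = 5232
Solving the system yields a = 1, b = -2, c = 2, d = -4, e = 3.
So f(u) = u^4 - 2u^3 + 2u^2 - 4u + 3.
Check: f(2) = 3. ✓

f(u) = u^4 - 2u^3 + 2u^2 - 4u + 3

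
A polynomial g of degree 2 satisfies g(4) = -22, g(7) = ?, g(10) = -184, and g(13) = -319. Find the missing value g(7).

-85

The 3 known points determine the degree-2 polynomial uniquely.
Write g(x) = ax^2 + bx + c. Substituting each data point gives a linear system:
  16a + 4b + c = -22
  100a + 10b + c = -184
  169a + 13b + c = -319
Solving the system yields a = -2, b = 1, c = 6.
So g(x) = -2x^2 + x + 6.
Then g(7) = -85.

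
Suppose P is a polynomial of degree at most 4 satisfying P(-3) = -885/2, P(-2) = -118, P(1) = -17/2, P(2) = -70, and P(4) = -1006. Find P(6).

Write P(x) = ax^4 + bx^3 + cx^2 + dx + e. Substituting each data point gives a linear system:
  81a - 27b + 9c - 3d + e = -885/2
  16a - 8b + 4c - 2d + e = -118
  a + b + c + d + e = -17/2
  16a + 8b + 4c + 2d + e = -70
  256a + 64b + 16c + 4d + e = -1006
Solving the system yields a = -4, b = 3/2, c = -6, d = 6, e = -6.
So P(x) = -4x^4 + (3/2)x^3 - 6x^2 + 6x - 6.
Then P(6) = -5046.

-5046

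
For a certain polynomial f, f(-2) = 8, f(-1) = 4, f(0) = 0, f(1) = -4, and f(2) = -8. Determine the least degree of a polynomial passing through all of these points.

1

Forward differences of the values at x = -2, -1, 0, 1, 2:
  f  : 8  4  0  -4  -8
  Δ  : -4  -4  -4  -4
  Δ^2: 0  0  0
  Δ^3: 0  0
  Δ^4: 0
The first differences are constant (-4) and nonzero, while all higher differences vanish, so the minimal degree is 1.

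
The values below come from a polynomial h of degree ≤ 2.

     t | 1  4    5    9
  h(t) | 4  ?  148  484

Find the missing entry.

The 3 known points determine the degree-2 polynomial uniquely.
Write h(t) = at^2 + bt + c. Substituting each data point gives a linear system:
  a + b + c = 4
  25a + 5b + c = 148
  81a + 9b + c = 484
Solving the system yields a = 6, b = 0, c = -2.
So h(t) = 6t² - 2.
Then h(4) = 94.

94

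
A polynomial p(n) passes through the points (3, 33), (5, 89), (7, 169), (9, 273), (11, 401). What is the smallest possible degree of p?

Forward differences of the values at n = 3, 5, 7, 9, 11:
  p  : 33  89  169  273  401
  Δ  : 56  80  104  128
  Δ^2: 24  24  24
  Δ^3: 0  0
  Δ^4: 0
The second differences are constant (24) and nonzero, while all higher differences vanish, so the minimal degree is 2.

2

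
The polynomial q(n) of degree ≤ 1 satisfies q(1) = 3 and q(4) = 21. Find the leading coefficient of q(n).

Write q(n) = an + b. Substituting each data point gives a linear system:
  a + b = 3
  4a + b = 21
Solving the system yields a = 6, b = -3.
So q(n) = 6n - 3.
The leading coefficient is 6.

6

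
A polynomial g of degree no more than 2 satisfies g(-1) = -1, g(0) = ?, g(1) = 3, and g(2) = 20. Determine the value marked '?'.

On equispaced nodes a degree-2 polynomial has vanishing third forward difference, so
  - g(-1) + 3·g(0) - 3·g(1) + g(2) = 0.
Substituting the known values and solving for g(0):
  3·g(0) = -12
  g(0) = -4.

-4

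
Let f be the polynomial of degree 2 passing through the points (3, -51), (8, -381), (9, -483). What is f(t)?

Using the Lagrange interpolation formula with nodes 3, 8, 9:
  L_0(t) = (t - 8)(t - 9) / 30
  L_1(t) = (t - 3)(t - 9) / -5
  L_2(t) = (t - 3)(t - 8) / 6
Then f(t) = -51·L_0(t) - 381·L_1(t) - 483·L_2(t).
Expanding and collecting terms gives f(t) = -6t^2 + 3.
Check: f(3) = -51. ✓

f(t) = -6t^2 + 3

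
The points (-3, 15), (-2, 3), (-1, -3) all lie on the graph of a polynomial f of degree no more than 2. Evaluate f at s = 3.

33

Write f(s) = as^2 + bs + c. Substituting each data point gives a linear system:
  9a - 3b + c = 15
  4a - 2b + c = 3
  a - b + c = -3
Solving the system yields a = 3, b = 3, c = -3.
So f(s) = 3s² + 3s - 3.
Then f(3) = 33.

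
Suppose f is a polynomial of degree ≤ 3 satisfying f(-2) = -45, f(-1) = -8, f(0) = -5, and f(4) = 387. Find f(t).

Write f(t) = at^3 + bt^2 + ct + d. Substituting each data point gives a linear system:
  -8a + 4b - 2c + d = -45
  -a + b - c + d = -8
  d = -5
  64a + 16b + 4c + d = 387
Solving the system yields a = 6, b = 1, c = -2, d = -5.
So f(t) = 6t³ + t² - 2t - 5.
Check: f(0) = -5. ✓

f(t) = 6t^3 + t^2 - 2t - 5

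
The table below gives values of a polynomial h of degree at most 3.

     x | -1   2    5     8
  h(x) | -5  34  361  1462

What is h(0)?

Write h(x) = ax^3 + bx^2 + cx + d. Substituting each data point gives a linear system:
  -a + b - c + d = -5
  8a + 4b + 2c + d = 34
  125a + 25b + 5c + d = 361
  512a + 64b + 8c + d = 1462
Solving the system yields a = 3, b = -2, c = 6, d = 6.
So h(x) = 3x^3 - 2x^2 + 6x + 6.
Then h(0) = 6.

6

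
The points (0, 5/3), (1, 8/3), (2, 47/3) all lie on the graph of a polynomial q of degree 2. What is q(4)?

233/3

Using the Lagrange interpolation formula with nodes 0, 1, 2:
  L_0(u) = (u - 1)(u - 2) / 2
  L_1(u) = u(u - 2) / -1
  L_2(u) = u(u - 1) / 2
Then q(u) = 5/3·L_0(u) + 8/3·L_1(u) + 47/3·L_2(u).
Expanding and collecting terms gives q(u) = 6u² - 5u + 5/3.
Evaluating at u = 4: q(4) = 233/3.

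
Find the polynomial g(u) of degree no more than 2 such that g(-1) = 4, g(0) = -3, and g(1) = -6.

Write g(u) = au^2 + bu + c. Substituting each data point gives a linear system:
  a - b + c = 4
  c = -3
  a + b + c = -6
Solving the system yields a = 2, b = -5, c = -3.
So g(u) = 2u^2 - 5u - 3.
Check: g(1) = -6. ✓

g(u) = 2u^2 - 5u - 3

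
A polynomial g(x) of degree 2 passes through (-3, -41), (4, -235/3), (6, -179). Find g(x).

g(x) = -5x^2 - (1/3)x + 3

Using the Lagrange interpolation formula with nodes -3, 4, 6:
  L_0(x) = (x - 4)(x - 6) / 63
  L_1(x) = (x + 3)(x - 6) / -14
  L_2(x) = (x + 3)(x - 4) / 18
Then g(x) = -41·L_0(x) - 235/3·L_1(x) - 179·L_2(x).
Expanding and collecting terms gives g(x) = -5x^2 - (1/3)x + 3.
Check: g(4) = -235/3. ✓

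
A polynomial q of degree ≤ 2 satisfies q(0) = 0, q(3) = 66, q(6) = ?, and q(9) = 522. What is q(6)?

240

On equispaced nodes a degree-2 polynomial has vanishing third forward difference, so
  - q(0) + 3·q(3) - 3·q(6) + q(9) = 0.
Substituting the known values and solving for q(6):
  -3·q(6) = -720
  q(6) = 240.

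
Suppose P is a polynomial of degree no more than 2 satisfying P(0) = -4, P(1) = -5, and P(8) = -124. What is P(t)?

Write P(t) = at^2 + bt + c. Substituting each data point gives a linear system:
  c = -4
  a + b + c = -5
  64a + 8b + c = -124
Solving the system yields a = -2, b = 1, c = -4.
So P(t) = -2t^2 + t - 4.
Check: P(8) = -124. ✓

P(t) = -2t^2 + t - 4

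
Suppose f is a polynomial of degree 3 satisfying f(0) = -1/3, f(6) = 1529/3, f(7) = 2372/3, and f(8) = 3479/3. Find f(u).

f(u) = 2u^3 + 2u^2 + u - 1/3

Write f(u) = au^3 + bu^2 + cu + d. Substituting each data point gives a linear system:
  d = -1/3
  216a + 36b + 6c + d = 1529/3
  343a + 49b + 7c + d = 2372/3
  512a + 64b + 8c + d = 3479/3
Solving the system yields a = 2, b = 2, c = 1, d = -1/3.
So f(u) = 2u^3 + 2u^2 + u - 1/3.
Check: f(7) = 2372/3. ✓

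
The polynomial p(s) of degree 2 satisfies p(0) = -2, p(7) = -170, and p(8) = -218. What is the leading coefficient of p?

-3

Write p(s) = as^2 + bs + c. Substituting each data point gives a linear system:
  c = -2
  49a + 7b + c = -170
  64a + 8b + c = -218
Solving the system yields a = -3, b = -3, c = -2.
So p(s) = -3s^2 - 3s - 2.
The leading coefficient is -3.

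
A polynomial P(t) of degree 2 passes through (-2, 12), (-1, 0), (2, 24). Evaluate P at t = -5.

108

Write P(t) = at^2 + bt + c. Substituting each data point gives a linear system:
  4a - 2b + c = 12
  a - b + c = 0
  4a + 2b + c = 24
Solving the system yields a = 5, b = 3, c = -2.
So P(t) = 5t^2 + 3t - 2.
Then P(-5) = 108.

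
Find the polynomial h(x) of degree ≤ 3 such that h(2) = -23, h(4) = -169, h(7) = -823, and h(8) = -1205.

Write h(x) = ax^3 + bx^2 + cx + d. Substituting each data point gives a linear system:
  8a + 4b + 2c + d = -23
  64a + 16b + 4c + d = -169
  343a + 49b + 7c + d = -823
  512a + 64b + 8c + d = -1205
Solving the system yields a = -2, b = -3, c = 1, d = 3.
So h(x) = -2x^3 - 3x^2 + x + 3.
Check: h(7) = -823. ✓

h(x) = -2x^3 - 3x^2 + x + 3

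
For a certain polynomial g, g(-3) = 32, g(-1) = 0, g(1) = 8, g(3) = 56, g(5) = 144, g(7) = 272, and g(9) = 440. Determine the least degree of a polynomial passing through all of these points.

Forward differences of the values at n = -3, -1, 1, 3, 5, 7, 9:
  g  : 32  0  8  56  144  272  440
  Δ  : -32  8  48  88  128  168
  Δ^2: 40  40  40  40  40
  Δ^3: 0  0  0  0
  Δ^4: 0  0  0
  Δ^5: 0  0
  Δ^6: 0
The second differences are constant (40) and nonzero, while all higher differences vanish, so the minimal degree is 2.

2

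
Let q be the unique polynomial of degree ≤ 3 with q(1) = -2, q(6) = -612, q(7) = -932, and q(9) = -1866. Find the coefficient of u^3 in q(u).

Write q(u) = au^3 + bu^2 + cu + d. Substituting each data point gives a linear system:
  a + b + c + d = -2
  216a + 36b + 6c + d = -612
  343a + 49b + 7c + d = -932
  729a + 81b + 9c + d = -1866
Solving the system yields a = -2, b = -5, c = -1, d = 6.
So q(u) = -2u^3 - 5u^2 - u + 6.
The leading coefficient is -2.

-2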